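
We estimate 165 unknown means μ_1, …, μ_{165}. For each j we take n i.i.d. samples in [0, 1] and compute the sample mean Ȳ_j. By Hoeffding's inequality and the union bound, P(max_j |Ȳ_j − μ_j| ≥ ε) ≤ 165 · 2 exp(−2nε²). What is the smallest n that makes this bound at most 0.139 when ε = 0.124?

253

Need 2·165·exp(−2nε²) ≤ 0.139, i.e. exp(−2nε²) ≤ 0.139/330.
So 2nε² ≥ ln(330/0.139) = 7.772374.
Hence n ≥ 7.772374/(2·0.124²) = 252.744.
The smallest integer n is 253.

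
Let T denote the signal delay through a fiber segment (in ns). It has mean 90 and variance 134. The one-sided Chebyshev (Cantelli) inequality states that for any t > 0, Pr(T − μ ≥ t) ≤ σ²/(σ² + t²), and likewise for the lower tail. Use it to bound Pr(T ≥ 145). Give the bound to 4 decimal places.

Here σ² = 134 and t = 55, so σ² + t² = 3159.
Cantelli's bound: 134/3159 = 0.0424.

0.0424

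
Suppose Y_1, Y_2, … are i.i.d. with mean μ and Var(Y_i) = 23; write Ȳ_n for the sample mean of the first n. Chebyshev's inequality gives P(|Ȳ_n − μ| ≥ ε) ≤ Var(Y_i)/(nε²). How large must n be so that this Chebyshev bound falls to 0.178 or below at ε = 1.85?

38

Require 23/(n·1.85²) ≤ 0.178, i.e. n ≥ 23/(0.178·1.85²) = 37.754.
The smallest integer n is 38.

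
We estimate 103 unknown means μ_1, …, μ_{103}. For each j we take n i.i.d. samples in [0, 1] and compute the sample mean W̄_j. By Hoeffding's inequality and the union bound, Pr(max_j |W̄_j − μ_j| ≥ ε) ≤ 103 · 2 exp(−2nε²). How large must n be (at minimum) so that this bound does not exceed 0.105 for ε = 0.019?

10501

Need 2·103·exp(−2nε²) ≤ 0.105, i.e. exp(−2nε²) ≤ 0.105/206.
So 2nε² ≥ ln(206/0.105) = 7.581671.
Hence n ≥ 7.581671/(2·0.019²) = 10500.929.
The smallest integer n is 10501.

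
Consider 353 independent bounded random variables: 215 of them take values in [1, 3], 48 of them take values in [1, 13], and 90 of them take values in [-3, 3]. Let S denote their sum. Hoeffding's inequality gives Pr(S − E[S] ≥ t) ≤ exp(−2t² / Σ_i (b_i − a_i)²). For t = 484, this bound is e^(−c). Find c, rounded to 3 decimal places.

42.546

Σ(b_i − a_i)² = 215·2² + 48·12² + 90·6² = 11012.
c = 2t² / 11012 = 2·484² / 11012 = 42.5456.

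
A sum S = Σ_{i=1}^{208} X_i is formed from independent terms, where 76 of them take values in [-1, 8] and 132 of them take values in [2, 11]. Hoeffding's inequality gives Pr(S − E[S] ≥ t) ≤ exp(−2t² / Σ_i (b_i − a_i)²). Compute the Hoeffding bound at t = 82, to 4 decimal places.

Σ(b_i − a_i)² = 76·9² + 132·9² = 16848.
Exponent = 2·82² / 16848 = 0.79820.
Bound = exp(−0.79820) = 0.45014.

0.4501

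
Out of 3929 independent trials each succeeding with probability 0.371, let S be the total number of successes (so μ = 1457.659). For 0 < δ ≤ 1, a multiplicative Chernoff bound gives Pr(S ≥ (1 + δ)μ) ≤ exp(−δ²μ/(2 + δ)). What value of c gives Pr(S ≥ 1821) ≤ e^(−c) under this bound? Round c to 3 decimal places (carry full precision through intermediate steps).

Write 1821 = (1 + δ)μ, so δ = 1821/1457.659 − 1 = 0.2492634…
Then the exponent is δ²μ/(2 + δ) = (1821 − μ)² / (μ·(2 + δ)) = 40.265451.

40.265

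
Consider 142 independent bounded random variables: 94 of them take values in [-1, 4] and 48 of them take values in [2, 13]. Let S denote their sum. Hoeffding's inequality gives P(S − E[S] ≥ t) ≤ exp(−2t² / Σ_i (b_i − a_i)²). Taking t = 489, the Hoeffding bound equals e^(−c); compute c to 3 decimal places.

58.622

Σ(b_i − a_i)² = 94·5² + 48·11² = 8158.
c = 2t² / 8158 = 2·489² / 8158 = 58.6225.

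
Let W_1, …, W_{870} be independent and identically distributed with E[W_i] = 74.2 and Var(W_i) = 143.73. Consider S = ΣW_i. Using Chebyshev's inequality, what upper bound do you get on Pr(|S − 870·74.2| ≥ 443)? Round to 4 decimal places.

Var(S) = n·Var(W_i) = 870·143.73 = 125045.1.
Chebyshev: Pr(|S − 870·74.2| ≥ 443) ≤ Var(S)/443² = 125045.1/196249 = 0.6372.

0.6372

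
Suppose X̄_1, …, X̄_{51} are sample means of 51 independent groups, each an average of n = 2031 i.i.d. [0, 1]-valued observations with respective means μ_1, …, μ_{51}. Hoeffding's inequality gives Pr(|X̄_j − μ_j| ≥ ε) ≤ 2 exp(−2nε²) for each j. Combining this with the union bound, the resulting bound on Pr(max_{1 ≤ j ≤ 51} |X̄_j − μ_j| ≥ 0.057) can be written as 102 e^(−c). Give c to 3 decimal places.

Union bound over the 51 events: Pr(max_{1 ≤ j ≤ 51} |X̄_j − μ_j| ≥ 0.057) ≤ 51·2·exp(−2nε²) = 102 exp(−2·2031·0.057²).
So c = 2·2031·0.057² = 13.1974.

13.197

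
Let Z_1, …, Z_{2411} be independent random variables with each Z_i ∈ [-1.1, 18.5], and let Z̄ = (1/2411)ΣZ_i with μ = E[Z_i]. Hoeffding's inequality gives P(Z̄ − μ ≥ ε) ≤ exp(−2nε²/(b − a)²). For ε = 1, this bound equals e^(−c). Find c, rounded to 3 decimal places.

12.552

c = 2nε²/(b − a)² = 2·2411·1² / 19.6² = 12.5521.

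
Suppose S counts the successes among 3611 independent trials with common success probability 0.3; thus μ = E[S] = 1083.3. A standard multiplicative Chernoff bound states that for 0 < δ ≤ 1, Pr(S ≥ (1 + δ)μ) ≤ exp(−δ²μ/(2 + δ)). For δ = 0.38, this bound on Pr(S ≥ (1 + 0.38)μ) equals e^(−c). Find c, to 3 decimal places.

c = δ²μ/(2 + δ) = 0.38²·1083.3/(2 + 0.38) = 65.7263.

65.726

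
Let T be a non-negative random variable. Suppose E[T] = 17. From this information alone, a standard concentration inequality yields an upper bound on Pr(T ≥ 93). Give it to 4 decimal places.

0.1828

Only the mean of a non-negative variable is known, so Markov's inequality is the applicable tail bound.
Markov's inequality: for a non-negative random variable, Pr(T ≥ a) ≤ E[T]/a.
Here E[T] = 17 and a = 93, so the bound is 17/93 = 0.1828.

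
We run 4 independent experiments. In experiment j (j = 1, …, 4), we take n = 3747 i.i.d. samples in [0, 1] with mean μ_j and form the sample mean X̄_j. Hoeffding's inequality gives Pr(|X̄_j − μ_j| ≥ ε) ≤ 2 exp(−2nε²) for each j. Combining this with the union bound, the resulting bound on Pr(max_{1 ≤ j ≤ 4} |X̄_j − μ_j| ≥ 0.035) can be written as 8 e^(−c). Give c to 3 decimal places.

9.180

Union bound over the 4 events: Pr(max_{1 ≤ j ≤ 4} |X̄_j − μ_j| ≥ 0.035) ≤ 4·2·exp(−2nε²) = 8 exp(−2·3747·0.035²).
So c = 2·3747·0.035² = 9.1801.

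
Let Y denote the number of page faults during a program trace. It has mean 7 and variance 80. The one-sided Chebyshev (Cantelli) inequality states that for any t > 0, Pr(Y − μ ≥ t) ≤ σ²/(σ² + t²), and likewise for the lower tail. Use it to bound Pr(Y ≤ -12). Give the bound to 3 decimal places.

Here σ² = 80 and t = 19, so σ² + t² = 441.
Cantelli's bound: 80/441 = 0.1814.

0.181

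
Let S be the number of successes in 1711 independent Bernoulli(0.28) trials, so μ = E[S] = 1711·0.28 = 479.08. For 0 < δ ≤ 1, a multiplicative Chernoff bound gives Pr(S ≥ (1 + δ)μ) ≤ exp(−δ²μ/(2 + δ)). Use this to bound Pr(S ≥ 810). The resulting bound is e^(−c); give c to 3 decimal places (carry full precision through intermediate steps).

84.951

Write 810 = (1 + δ)μ, so δ = 810/479.08 − 1 = 0.6907406…
Then the exponent is δ²μ/(2 + δ) = (810 − μ)² / (μ·(2 + δ)) = 84.950543.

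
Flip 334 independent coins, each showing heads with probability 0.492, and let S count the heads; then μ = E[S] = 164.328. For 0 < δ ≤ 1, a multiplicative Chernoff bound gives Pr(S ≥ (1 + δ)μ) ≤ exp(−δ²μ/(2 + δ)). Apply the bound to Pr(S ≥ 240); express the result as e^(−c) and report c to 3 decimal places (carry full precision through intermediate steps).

Write 240 = (1 + δ)μ, so δ = 240/164.328 − 1 = 0.4604936…
Then the exponent is δ²μ/(2 + δ) = (240 − μ)² / (μ·(2 + δ)) = 14.162392.

14.162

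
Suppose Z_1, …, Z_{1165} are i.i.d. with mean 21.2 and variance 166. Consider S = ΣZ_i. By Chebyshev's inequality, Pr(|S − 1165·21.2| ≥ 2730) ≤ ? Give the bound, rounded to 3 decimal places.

0.026

Var(S) = n·Var(Z_i) = 1165·166 = 193390.
Chebyshev: Pr(|S − 1165·21.2| ≥ 2730) ≤ Var(S)/2730² = 193390/7452900 = 0.0259.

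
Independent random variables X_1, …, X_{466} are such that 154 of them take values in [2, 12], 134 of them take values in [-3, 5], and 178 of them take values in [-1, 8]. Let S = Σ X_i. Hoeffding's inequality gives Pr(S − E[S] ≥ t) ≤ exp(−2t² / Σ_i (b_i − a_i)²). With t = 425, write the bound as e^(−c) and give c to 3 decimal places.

Σ(b_i − a_i)² = 154·10² + 134·8² + 178·9² = 38394.
c = 2t² / 38394 = 2·425² / 38394 = 9.4090.

9.409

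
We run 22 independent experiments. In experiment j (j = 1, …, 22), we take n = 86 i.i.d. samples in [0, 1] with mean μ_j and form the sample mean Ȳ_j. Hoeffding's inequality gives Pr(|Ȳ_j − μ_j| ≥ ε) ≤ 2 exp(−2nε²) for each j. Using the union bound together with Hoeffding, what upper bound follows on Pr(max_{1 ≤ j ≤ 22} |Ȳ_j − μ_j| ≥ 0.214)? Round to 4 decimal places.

Per-experiment Hoeffding bound: 2·exp(−2·86·0.214²) = 2·exp(−7.87691) = 0.00075881.
Union bound over 22 events: 22·0.00075881 = 0.01669.

0.0167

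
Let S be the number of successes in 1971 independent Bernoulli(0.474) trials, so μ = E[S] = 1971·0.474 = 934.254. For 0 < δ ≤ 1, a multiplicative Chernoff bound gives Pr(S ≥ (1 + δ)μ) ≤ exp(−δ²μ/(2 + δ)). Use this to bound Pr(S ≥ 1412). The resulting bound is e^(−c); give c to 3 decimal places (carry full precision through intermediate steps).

Write 1412 = (1 + δ)μ, so δ = 1412/934.254 − 1 = 0.5113663…
Then the exponent is δ²μ/(2 + δ) = (1412 − μ)² / (μ·(2 + δ)) = 97.278999.

97.279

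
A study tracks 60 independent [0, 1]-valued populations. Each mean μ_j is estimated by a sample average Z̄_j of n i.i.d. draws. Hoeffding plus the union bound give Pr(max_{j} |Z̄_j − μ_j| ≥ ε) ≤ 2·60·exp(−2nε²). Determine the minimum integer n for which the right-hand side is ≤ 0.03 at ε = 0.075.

Need 2·60·exp(−2nε²) ≤ 0.03, i.e. exp(−2nε²) ≤ 0.03/120.
So 2nε² ≥ ln(120/0.03) = 8.294050.
Hence n ≥ 8.294050/(2·0.075²) = 737.249.
The smallest integer n is 738.

738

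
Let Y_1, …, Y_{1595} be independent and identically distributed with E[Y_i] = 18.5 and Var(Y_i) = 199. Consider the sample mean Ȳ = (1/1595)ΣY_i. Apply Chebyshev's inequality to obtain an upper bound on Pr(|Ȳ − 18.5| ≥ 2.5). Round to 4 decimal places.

Var(Ȳ) = Var(Y_i)/n = 199/1595 = 0.12476.
Chebyshev: Pr(|Ȳ − 18.5| ≥ 2.5) ≤ Var(Ȳ)/(2.5)² = 199/(1595·2.5²) = 0.0200.

0.0200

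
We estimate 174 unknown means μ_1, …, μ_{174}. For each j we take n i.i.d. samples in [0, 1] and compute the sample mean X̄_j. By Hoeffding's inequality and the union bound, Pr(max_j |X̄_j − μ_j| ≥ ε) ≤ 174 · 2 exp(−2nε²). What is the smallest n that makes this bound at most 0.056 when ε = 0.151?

Need 2·174·exp(−2nε²) ≤ 0.056, i.e. exp(−2nε²) ≤ 0.056/348.
So 2nε² ≥ ln(348/0.056) = 8.734606.
Hence n ≥ 8.734606/(2·0.151²) = 191.540.
The smallest integer n is 192.

192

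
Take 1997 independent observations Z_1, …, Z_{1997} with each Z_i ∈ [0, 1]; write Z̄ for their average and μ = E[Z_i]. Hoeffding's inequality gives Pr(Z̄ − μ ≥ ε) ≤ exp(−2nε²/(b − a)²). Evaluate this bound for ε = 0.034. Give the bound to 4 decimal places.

Exponent: 2nε²/(b − a)² = 2·1997·0.034² / 1² = 4.61706.
Bound = exp(−4.61706) = 0.00988.

0.0099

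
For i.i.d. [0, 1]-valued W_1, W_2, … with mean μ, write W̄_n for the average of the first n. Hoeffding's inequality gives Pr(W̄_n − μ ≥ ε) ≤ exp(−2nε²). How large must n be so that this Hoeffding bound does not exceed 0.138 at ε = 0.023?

Require exp(−2nε²) ≤ 0.138, i.e. 2nε² ≥ ln(1/0.138) = 1.980502.
So n ≥ 1.980502 / (2·0.023²) = 1871.930.
The smallest integer n is 1872.

1872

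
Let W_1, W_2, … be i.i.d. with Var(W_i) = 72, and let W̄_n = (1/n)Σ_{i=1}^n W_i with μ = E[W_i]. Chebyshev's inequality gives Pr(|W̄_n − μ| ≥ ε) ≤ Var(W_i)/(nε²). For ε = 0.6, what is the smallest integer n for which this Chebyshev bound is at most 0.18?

Require 72/(n·0.6²) ≤ 0.18, i.e. n ≥ 72/(0.18·0.6²) = 1111.111.
The smallest integer n is 1112.

1112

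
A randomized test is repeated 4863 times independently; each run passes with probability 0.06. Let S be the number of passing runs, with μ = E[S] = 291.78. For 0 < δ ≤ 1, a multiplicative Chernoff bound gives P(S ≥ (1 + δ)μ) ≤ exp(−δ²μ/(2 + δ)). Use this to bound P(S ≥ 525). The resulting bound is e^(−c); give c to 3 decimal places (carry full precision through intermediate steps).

66.593

Write 525 = (1 + δ)μ, so δ = 525/291.78 − 1 = 0.7993008…
Then the exponent is δ²μ/(2 + δ) = (525 − μ)² / (μ·(2 + δ)) = 66.592679.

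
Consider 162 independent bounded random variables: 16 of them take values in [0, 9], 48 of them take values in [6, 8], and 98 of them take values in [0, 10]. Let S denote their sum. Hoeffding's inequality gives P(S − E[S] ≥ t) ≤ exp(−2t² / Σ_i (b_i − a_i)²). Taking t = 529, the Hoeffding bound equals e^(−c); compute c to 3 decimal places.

49.582

Σ(b_i − a_i)² = 16·9² + 48·2² + 98·10² = 11288.
c = 2t² / 11288 = 2·529² / 11288 = 49.5820.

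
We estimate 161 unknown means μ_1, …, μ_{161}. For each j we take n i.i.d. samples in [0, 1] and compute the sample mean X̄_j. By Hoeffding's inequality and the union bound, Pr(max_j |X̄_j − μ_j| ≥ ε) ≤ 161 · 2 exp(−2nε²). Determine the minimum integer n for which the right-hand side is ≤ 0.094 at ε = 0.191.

112

Need 2·161·exp(−2nε²) ≤ 0.094, i.e. exp(−2nε²) ≤ 0.094/322.
So 2nε² ≥ ln(322/0.094) = 8.139012.
Hence n ≥ 8.139012/(2·0.191²) = 111.551.
The smallest integer n is 112.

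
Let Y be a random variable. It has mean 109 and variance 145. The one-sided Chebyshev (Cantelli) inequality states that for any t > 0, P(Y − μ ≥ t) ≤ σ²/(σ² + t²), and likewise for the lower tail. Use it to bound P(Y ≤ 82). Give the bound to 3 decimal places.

0.166

Here σ² = 145 and t = 27, so σ² + t² = 874.
Cantelli's bound: 145/874 = 0.1659.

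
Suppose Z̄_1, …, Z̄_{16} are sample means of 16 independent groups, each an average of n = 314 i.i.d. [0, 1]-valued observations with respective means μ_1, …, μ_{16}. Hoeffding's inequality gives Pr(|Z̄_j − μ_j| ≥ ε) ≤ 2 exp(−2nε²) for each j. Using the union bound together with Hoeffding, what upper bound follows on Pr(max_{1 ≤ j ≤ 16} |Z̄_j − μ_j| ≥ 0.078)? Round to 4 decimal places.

0.7012

Per-experiment Hoeffding bound: 2·exp(−2·314·0.078²) = 2·exp(−3.82075) = 0.043823.
Union bound over 16 events: 16·0.043823 = 0.70116.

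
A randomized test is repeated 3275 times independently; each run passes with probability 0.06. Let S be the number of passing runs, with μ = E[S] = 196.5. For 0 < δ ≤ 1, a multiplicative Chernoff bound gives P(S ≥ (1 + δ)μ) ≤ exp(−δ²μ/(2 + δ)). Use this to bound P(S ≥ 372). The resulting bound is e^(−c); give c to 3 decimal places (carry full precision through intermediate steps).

Write 372 = (1 + δ)μ, so δ = 372/196.5 − 1 = 0.8931298…
Then the exponent is δ²μ/(2 + δ) = (372 − μ)² / (μ·(2 + δ)) = 54.178100.

54.178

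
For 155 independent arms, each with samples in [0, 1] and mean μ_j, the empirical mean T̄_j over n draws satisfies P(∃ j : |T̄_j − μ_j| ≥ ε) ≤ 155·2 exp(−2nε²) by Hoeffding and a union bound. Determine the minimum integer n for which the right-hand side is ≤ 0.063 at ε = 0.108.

365

Need 2·155·exp(−2nε²) ≤ 0.063, i.e. exp(−2nε²) ≤ 0.063/310.
So 2nε² ≥ ln(310/0.063) = 8.501193.
Hence n ≥ 8.501193/(2·0.108²) = 364.420.
The smallest integer n is 365.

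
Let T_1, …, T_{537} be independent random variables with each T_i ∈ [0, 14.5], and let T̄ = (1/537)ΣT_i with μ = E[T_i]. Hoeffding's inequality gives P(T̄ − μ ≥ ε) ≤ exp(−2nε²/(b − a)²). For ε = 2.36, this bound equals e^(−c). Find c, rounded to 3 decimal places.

28.451

c = 2nε²/(b − a)² = 2·537·2.36² / 14.5² = 28.4507.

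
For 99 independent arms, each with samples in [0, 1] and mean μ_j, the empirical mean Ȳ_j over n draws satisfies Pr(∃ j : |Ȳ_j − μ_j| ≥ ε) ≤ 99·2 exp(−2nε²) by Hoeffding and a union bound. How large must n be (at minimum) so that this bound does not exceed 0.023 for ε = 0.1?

454

Need 2·99·exp(−2nε²) ≤ 0.023, i.e. exp(−2nε²) ≤ 0.023/198.
So 2nε² ≥ ln(198/0.023) = 9.060528.
Hence n ≥ 9.060528/(2·0.1²) = 453.026.
The smallest integer n is 454.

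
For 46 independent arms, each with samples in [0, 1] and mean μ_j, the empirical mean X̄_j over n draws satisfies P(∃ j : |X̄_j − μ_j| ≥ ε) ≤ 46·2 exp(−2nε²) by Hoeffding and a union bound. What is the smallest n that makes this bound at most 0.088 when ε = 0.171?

119

Need 2·46·exp(−2nε²) ≤ 0.088, i.e. exp(−2nε²) ≤ 0.088/92.
So 2nε² ≥ ln(92/0.088) = 6.952207.
Hence n ≥ 6.952207/(2·0.171²) = 118.878.
The smallest integer n is 119.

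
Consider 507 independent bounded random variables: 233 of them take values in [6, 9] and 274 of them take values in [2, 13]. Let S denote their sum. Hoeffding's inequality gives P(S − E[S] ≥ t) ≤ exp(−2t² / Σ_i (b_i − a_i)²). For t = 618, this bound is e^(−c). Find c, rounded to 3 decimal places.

21.669

Σ(b_i − a_i)² = 233·3² + 274·11² = 35251.
c = 2t² / 35251 = 2·618² / 35251 = 21.6688.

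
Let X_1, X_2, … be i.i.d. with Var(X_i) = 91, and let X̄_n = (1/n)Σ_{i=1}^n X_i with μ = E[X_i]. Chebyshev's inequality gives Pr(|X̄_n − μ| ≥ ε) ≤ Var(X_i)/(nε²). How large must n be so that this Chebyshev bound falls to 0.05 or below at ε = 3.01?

201

Require 91/(n·3.01²) ≤ 0.05, i.e. n ≥ 91/(0.05·3.01²) = 200.881.
The smallest integer n is 201.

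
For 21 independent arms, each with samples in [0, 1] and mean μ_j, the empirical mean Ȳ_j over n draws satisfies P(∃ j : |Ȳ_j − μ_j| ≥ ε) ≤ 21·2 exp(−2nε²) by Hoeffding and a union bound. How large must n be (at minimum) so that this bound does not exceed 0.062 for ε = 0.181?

100

Need 2·21·exp(−2nε²) ≤ 0.062, i.e. exp(−2nε²) ≤ 0.062/42.
So 2nε² ≥ ln(42/0.062) = 6.518291.
Hence n ≥ 6.518291/(2·0.181²) = 99.482.
The smallest integer n is 100.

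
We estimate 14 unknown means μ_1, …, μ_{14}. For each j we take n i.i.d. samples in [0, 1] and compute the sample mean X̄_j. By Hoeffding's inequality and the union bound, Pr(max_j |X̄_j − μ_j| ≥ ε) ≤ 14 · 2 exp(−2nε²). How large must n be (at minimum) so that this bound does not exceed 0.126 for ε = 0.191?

75

Need 2·14·exp(−2nε²) ≤ 0.126, i.e. exp(−2nε²) ≤ 0.126/28.
So 2nε² ≥ ln(28/0.126) = 5.403678.
Hence n ≥ 5.403678/(2·0.191²) = 74.062.
The smallest integer n is 75.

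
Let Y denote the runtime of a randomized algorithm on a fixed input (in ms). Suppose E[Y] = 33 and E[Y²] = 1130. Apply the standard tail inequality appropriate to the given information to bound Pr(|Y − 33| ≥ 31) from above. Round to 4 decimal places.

The first two moments determine the variance, so Chebyshev's inequality is the sharpest standard bound available.
Var(Y) = E[Y²] − (E[Y])² = 1130 − 1089 = 41.
Chebyshev's inequality: Pr(|Y − μ| ≥ t) ≤ Var(Y)/t² = 41/961 = 0.0427.

0.0427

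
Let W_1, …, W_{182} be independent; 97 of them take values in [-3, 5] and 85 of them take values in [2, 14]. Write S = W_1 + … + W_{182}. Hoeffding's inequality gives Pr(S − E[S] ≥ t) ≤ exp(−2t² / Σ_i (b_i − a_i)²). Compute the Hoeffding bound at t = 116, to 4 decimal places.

0.2325

Σ(b_i − a_i)² = 97·8² + 85·12² = 18448.
Exponent = 2·116² / 18448 = 1.45880.
Bound = exp(−1.45880) = 0.23251.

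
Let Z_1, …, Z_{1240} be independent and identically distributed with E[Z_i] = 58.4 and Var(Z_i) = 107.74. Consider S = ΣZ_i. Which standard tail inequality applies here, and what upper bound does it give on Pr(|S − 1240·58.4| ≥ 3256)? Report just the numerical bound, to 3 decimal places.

With mean and variance of each term known, Chebyshev's inequality bounds the deviation of the sum (or sample mean).
Var(S) = n·Var(Z_i) = 1240·107.74 = 133597.6.
Chebyshev: Pr(|S − 1240·58.4| ≥ 3256) ≤ Var(S)/3256² = 133597.6/10601536 = 0.0126.

0.013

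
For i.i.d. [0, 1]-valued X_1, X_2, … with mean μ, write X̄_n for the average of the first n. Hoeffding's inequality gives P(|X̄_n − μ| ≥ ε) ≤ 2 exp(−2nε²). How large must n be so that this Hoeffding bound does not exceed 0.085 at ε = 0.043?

855

Require 2·exp(−2nε²) ≤ 0.085, i.e. 2nε² ≥ ln(2/0.085) = 3.158251.
So n ≥ 3.158251 / (2·0.043²) = 854.043.
The smallest integer n is 855.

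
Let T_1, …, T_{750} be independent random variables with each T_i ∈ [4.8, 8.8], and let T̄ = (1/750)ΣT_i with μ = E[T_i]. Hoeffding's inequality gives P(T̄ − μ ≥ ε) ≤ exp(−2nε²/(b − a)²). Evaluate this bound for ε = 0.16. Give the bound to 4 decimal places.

0.0907

Exponent: 2nε²/(b − a)² = 2·750·0.16² / 4² = 2.40000.
Bound = exp(−2.40000) = 0.09072.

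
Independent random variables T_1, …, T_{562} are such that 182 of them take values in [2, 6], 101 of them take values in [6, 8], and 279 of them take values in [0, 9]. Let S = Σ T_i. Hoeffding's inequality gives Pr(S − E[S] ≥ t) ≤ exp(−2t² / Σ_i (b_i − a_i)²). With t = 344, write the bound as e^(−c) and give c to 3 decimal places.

Σ(b_i − a_i)² = 182·4² + 101·2² + 279·9² = 25915.
c = 2t² / 25915 = 2·344² / 25915 = 9.1326.

9.133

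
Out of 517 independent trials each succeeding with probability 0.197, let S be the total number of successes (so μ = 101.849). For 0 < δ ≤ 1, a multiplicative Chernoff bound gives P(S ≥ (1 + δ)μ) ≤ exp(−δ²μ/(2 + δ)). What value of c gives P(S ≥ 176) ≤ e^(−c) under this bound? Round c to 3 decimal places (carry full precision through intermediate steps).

Write 176 = (1 + δ)μ, so δ = 176/101.849 − 1 = 0.7280484…
Then the exponent is δ²μ/(2 + δ) = (176 − μ)² / (μ·(2 + δ)) = 19.789061.

19.789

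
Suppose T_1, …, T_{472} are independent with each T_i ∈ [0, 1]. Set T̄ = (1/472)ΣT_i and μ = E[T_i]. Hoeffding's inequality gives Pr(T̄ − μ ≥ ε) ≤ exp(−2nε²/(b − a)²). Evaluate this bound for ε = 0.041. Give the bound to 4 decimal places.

Exponent: 2nε²/(b − a)² = 2·472·0.041² / 1² = 1.58686.
Bound = exp(−1.58686) = 0.20457.

0.2046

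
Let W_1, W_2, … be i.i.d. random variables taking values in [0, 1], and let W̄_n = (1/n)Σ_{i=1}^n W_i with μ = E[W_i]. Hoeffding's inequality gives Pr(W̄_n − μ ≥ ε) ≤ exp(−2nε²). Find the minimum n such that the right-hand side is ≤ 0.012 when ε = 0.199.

56

Require exp(−2nε²) ≤ 0.012, i.e. 2nε² ≥ ln(1/0.012) = 4.422849.
So n ≥ 4.422849 / (2·0.199²) = 55.843.
The smallest integer n is 56.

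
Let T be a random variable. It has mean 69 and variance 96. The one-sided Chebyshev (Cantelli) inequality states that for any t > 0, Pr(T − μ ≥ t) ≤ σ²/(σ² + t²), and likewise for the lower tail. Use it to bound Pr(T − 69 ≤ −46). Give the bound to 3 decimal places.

Here σ² = 96 and t = 46, so σ² + t² = 2212.
Cantelli's bound: 96/2212 = 0.0434.

0.043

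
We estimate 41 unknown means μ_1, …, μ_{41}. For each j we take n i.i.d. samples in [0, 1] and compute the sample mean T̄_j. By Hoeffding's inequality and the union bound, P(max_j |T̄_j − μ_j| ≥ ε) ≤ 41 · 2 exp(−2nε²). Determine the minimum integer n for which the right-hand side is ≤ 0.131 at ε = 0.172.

109

Need 2·41·exp(−2nε²) ≤ 0.131, i.e. exp(−2nε²) ≤ 0.131/82.
So 2nε² ≥ ln(82/0.131) = 6.439277.
Hence n ≥ 6.439277/(2·0.172²) = 108.830.
The smallest integer n is 109.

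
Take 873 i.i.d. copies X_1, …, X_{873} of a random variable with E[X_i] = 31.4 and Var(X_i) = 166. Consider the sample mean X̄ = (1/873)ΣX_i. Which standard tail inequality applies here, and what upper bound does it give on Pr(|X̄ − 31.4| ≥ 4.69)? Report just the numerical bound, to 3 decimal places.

With mean and variance of each term known, Chebyshev's inequality bounds the deviation of the sum (or sample mean).
Var(X̄) = Var(X_i)/n = 166/873 = 0.19015.
Chebyshev: Pr(|X̄ − 31.4| ≥ 4.69) ≤ Var(X̄)/(4.69)² = 166/(873·4.69²) = 0.0086.

0.009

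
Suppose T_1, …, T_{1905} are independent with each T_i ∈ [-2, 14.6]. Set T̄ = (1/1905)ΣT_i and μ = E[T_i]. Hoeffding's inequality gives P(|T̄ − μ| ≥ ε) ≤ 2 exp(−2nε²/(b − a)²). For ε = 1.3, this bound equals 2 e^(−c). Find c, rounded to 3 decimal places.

23.367

c = 2nε²/(b − a)² = 2·1905·1.3² / 16.6² = 23.3666.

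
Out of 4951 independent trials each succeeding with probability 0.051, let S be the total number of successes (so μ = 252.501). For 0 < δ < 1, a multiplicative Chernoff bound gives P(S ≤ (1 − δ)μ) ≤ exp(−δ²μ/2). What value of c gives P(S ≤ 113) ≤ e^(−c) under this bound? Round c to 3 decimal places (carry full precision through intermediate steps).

38.536

Write 113 = (1 − δ)μ, so δ = 1 − 113/252.501 = 0.552477…
Then the exponent is δ²μ/2 = (μ − 113)²/(2μ) = 38.535548.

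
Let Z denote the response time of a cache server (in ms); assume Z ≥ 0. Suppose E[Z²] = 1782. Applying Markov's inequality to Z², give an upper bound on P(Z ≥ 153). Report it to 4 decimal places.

Since Z ≥ 0, the event {Z ≥ 153} is the same as {Z² ≥ 23409}.
Markov's inequality applied to Z² gives P(Z² ≥ 23409) ≤ E[Z²]/23409 = 1782/23409 = 0.0761.

0.0761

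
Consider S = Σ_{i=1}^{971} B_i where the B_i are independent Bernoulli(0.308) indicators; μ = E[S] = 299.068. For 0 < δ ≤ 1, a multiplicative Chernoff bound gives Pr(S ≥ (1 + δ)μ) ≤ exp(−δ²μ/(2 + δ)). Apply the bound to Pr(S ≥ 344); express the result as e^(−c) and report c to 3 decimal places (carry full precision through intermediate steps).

Write 344 = (1 + δ)μ, so δ = 344/299.068 − 1 = 0.1502401…
Then the exponent is δ²μ/(2 + δ) = (344 − μ)² / (μ·(2 + δ)) = 3.139457.

3.139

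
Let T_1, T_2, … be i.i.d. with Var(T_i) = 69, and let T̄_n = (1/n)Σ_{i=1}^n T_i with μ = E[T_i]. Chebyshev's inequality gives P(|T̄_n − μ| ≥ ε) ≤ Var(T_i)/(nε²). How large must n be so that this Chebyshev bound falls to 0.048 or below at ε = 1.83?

Require 69/(n·1.83²) ≤ 0.048, i.e. n ≥ 69/(0.048·1.83²) = 429.245.
The smallest integer n is 430.

430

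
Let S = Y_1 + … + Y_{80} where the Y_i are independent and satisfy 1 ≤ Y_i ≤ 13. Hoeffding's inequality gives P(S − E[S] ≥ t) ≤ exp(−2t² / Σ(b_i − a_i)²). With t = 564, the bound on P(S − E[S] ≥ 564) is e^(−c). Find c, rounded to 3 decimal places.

55.225

Σ(b_i − a_i)² = 80·(12)² = 11520.
c = 2t²/11520 = 2·564²/11520 = 55.2250.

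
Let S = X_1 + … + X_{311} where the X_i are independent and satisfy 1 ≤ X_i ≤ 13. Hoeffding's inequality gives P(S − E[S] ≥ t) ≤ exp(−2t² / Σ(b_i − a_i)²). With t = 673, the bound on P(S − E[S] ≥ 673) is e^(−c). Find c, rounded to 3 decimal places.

Σ(b_i − a_i)² = 311·(12)² = 44784.
c = 2t²/44784 = 2·673²/44784 = 20.2273.

20.227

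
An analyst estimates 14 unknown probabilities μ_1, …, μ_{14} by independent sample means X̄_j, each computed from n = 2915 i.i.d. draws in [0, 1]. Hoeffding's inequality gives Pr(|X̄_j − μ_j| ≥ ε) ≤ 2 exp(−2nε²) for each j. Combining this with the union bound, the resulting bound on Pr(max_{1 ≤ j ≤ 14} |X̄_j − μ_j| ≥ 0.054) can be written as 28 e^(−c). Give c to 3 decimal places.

Union bound over the 14 events: Pr(max_{1 ≤ j ≤ 14} |X̄_j − μ_j| ≥ 0.054) ≤ 14·2·exp(−2nε²) = 28 exp(−2·2915·0.054²).
So c = 2·2915·0.054² = 17.0003.

17.000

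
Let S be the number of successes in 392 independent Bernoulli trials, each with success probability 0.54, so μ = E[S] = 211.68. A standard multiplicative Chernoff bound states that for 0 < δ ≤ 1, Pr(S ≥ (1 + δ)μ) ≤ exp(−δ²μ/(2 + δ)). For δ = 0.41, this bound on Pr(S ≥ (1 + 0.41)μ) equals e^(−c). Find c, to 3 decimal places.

14.765

c = δ²μ/(2 + δ) = 0.41²·211.68/(2 + 0.41) = 14.7649.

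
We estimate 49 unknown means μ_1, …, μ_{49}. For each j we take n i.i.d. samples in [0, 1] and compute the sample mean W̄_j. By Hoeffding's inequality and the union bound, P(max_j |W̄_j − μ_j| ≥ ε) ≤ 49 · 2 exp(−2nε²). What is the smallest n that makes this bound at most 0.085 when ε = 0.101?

Need 2·49·exp(−2nε²) ≤ 0.085, i.e. exp(−2nε²) ≤ 0.085/98.
So 2nε² ≥ ln(98/0.085) = 7.050072.
Hence n ≥ 7.050072/(2·0.101²) = 345.558.
The smallest integer n is 346.

346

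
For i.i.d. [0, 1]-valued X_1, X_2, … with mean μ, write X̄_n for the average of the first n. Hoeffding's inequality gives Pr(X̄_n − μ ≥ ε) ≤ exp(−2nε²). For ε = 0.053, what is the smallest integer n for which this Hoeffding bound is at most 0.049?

537

Require exp(−2nε²) ≤ 0.049, i.e. 2nε² ≥ ln(1/0.049) = 3.015935.
So n ≥ 3.015935 / (2·0.053²) = 536.834.
The smallest integer n is 537.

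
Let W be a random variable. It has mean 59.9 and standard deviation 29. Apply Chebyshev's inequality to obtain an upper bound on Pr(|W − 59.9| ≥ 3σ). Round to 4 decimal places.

0.1111

Chebyshev: Pr(|W − μ| ≥ t) ≤ Var(W)/t².
Var(W) = σ² = 29² = 841.
t = 3·29 = 87.
Bound = 841 / 7569 = 0.1111.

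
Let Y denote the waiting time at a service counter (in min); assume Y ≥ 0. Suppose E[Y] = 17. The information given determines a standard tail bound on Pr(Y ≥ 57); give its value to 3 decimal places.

Only the mean of a non-negative variable is known, so Markov's inequality is the applicable tail bound.
Markov's inequality: for a non-negative random variable, Pr(Y ≥ a) ≤ E[Y]/a.
Here E[Y] = 17 and a = 57, so the bound is 17/57 = 0.2982.

0.298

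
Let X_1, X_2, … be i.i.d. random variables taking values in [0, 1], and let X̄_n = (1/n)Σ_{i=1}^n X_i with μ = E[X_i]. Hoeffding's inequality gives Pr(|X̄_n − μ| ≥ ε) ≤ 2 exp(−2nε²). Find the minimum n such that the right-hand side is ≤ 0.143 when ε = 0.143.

Require 2·exp(−2nε²) ≤ 0.143, i.e. 2nε² ≥ ln(2/0.143) = 2.638058.
So n ≥ 2.638058 / (2·0.143²) = 64.503.
The smallest integer n is 65.

65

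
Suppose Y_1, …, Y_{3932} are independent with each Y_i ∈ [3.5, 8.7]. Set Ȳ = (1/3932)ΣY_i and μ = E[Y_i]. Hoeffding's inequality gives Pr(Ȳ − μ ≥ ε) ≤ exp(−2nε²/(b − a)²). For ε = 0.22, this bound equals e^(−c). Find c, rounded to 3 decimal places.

14.076

c = 2nε²/(b − a)² = 2·3932·0.22² / 5.2² = 14.0761.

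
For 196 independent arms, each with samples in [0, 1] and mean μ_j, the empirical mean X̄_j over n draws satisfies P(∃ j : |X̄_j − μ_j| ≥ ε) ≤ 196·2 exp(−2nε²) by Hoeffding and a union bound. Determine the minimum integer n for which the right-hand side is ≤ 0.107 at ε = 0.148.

Need 2·196·exp(−2nε²) ≤ 0.107, i.e. exp(−2nε²) ≤ 0.107/392.
So 2nε² ≥ ln(392/0.107) = 8.206188.
Hence n ≥ 8.206188/(2·0.148²) = 187.322.
The smallest integer n is 188.

188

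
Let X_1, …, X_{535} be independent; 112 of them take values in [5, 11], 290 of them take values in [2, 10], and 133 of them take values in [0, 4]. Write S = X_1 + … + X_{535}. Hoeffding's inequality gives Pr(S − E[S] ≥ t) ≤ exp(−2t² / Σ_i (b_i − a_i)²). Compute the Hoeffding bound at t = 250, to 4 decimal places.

0.0064

Σ(b_i − a_i)² = 112·6² + 290·8² + 133·4² = 24720.
Exponent = 2·250² / 24720 = 5.05663.
Bound = exp(−5.05663) = 0.00637.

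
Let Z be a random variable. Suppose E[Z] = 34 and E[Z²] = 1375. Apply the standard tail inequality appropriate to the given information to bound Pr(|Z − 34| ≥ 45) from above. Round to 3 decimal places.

0.108

The first two moments determine the variance, so Chebyshev's inequality is the sharpest standard bound available.
Var(Z) = E[Z²] − (E[Z])² = 1375 − 1156 = 219.
Chebyshev's inequality: Pr(|Z − μ| ≥ t) ≤ Var(Z)/t² = 219/2025 = 0.1081.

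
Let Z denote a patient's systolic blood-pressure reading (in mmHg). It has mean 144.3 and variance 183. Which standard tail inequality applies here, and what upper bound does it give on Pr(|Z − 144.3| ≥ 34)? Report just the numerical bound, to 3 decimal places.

Mean and variance are known, so Chebyshev's inequality applies.
Chebyshev: Pr(|Z − μ| ≥ t) ≤ Var(Z)/t².
Bound = 183 / 1156 = 0.1583.

0.158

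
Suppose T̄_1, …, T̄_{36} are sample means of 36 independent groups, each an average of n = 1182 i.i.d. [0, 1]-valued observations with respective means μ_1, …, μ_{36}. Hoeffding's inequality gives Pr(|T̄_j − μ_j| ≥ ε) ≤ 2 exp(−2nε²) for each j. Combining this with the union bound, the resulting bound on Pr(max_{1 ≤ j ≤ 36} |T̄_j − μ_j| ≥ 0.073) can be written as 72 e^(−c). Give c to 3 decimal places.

Union bound over the 36 events: Pr(max_{1 ≤ j ≤ 36} |T̄_j − μ_j| ≥ 0.073) ≤ 36·2·exp(−2nε²) = 72 exp(−2·1182·0.073²).
So c = 2·1182·0.073² = 12.5978.

12.598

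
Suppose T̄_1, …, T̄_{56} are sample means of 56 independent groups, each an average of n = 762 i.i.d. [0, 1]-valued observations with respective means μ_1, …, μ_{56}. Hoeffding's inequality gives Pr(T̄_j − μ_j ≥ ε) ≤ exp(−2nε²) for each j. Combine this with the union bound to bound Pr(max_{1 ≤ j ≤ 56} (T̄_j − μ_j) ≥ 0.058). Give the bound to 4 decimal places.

0.3324

Per-experiment Hoeffding bound: exp(−2·762·0.058²) = exp(−5.12674) = 0.0059359.
Union bound over 56 events: 56·0.0059359 = 0.33241.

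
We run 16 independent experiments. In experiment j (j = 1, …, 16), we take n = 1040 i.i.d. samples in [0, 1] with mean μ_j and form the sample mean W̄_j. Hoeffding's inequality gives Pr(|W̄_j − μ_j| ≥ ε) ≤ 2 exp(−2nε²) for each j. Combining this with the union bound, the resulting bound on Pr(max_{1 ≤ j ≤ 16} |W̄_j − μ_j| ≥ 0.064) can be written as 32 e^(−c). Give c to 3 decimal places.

8.520

Union bound over the 16 events: Pr(max_{1 ≤ j ≤ 16} |W̄_j − μ_j| ≥ 0.064) ≤ 16·2·exp(−2nε²) = 32 exp(−2·1040·0.064²).
So c = 2·1040·0.064² = 8.5197.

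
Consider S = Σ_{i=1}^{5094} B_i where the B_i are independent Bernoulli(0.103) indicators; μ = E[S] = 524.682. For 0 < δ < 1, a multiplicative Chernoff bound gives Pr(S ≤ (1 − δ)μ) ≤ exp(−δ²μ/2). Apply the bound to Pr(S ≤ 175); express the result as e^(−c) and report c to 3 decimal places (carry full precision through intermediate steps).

Write 175 = (1 − δ)μ, so δ = 1 − 175/524.682 = 0.6664646…
Then the exponent is δ²μ/2 = (μ − 175)²/(2μ) = 116.525344.

116.525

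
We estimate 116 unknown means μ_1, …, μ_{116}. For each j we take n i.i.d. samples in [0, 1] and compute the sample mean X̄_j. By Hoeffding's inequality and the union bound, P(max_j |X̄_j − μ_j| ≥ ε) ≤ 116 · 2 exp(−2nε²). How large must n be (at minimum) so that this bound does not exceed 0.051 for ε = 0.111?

Need 2·116·exp(−2nε²) ≤ 0.051, i.e. exp(−2nε²) ≤ 0.051/232.
So 2nε² ≥ ln(232/0.051) = 8.422667.
Hence n ≥ 8.422667/(2·0.111²) = 341.801.
The smallest integer n is 342.

342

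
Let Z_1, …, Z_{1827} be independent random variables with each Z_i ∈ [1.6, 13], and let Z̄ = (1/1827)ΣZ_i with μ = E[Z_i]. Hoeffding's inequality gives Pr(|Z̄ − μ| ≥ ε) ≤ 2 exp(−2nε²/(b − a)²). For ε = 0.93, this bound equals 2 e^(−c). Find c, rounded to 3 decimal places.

c = 2nε²/(b − a)² = 2·1827·0.93² / 11.4² = 24.3178.

24.318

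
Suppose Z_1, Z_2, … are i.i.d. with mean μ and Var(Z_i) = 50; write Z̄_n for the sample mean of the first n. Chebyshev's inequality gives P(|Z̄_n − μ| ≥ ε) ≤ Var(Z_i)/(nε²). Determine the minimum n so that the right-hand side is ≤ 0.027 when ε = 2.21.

Require 50/(n·2.21²) ≤ 0.027, i.e. n ≥ 50/(0.027·2.21²) = 379.159.
The smallest integer n is 380.

380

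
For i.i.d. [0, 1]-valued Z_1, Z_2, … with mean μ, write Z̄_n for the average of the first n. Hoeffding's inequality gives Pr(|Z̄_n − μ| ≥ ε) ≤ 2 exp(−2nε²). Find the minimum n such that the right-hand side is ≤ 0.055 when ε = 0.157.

Require 2·exp(−2nε²) ≤ 0.055, i.e. 2nε² ≥ ln(2/0.055) = 3.593569.
So n ≥ 3.593569 / (2·0.157²) = 72.895.
The smallest integer n is 73.

73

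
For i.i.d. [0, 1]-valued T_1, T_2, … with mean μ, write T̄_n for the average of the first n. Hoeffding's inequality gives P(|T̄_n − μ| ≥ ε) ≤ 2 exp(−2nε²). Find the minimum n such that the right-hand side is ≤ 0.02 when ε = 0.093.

Require 2·exp(−2nε²) ≤ 0.02, i.e. 2nε² ≥ ln(2/0.02) = 4.605170.
So n ≥ 4.605170 / (2·0.093²) = 266.226.
The smallest integer n is 267.

267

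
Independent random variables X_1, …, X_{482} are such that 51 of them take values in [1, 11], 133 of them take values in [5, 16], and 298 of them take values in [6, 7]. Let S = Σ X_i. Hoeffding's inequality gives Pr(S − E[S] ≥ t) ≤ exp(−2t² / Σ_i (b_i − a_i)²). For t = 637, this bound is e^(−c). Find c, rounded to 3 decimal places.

37.762

Σ(b_i − a_i)² = 51·10² + 133·11² + 298·1² = 21491.
c = 2t² / 21491 = 2·637² / 21491 = 37.7618.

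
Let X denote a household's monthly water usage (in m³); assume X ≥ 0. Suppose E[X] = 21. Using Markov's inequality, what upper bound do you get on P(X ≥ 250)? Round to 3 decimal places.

Markov's inequality: for a non-negative random variable, P(X ≥ a) ≤ E[X]/a.
Here E[X] = 21 and a = 250, so the bound is 21/250 = 0.0840.

0.084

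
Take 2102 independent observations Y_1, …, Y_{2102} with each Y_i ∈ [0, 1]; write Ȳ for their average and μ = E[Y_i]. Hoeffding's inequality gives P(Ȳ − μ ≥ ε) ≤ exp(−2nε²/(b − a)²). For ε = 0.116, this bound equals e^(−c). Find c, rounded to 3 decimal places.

c = 2nε²/(b − a)² = 2·2102·0.116² / 1² = 56.5690.

56.569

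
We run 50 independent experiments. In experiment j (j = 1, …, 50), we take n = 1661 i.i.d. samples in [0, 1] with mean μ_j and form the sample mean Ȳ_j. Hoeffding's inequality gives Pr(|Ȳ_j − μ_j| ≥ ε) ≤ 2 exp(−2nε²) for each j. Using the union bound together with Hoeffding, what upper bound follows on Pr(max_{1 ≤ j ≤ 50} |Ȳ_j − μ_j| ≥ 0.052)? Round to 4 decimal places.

0.0126

Per-experiment Hoeffding bound: 2·exp(−2·1661·0.052²) = 2·exp(−8.98269) = 0.00025113.
Union bound over 50 events: 50·0.00025113 = 0.01256.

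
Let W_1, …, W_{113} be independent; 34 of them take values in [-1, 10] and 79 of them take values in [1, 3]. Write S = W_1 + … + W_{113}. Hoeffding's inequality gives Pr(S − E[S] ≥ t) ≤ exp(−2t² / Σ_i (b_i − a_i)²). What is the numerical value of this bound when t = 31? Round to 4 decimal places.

Σ(b_i − a_i)² = 34·11² + 79·2² = 4430.
Exponent = 2·31² / 4430 = 0.43386.
Bound = exp(−0.43386) = 0.64800.

0.6480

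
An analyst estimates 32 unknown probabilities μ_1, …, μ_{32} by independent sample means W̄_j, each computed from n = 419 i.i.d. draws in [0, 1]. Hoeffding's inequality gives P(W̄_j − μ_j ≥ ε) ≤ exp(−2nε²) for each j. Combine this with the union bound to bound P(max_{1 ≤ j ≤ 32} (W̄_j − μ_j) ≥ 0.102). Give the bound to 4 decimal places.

0.0052

Per-experiment Hoeffding bound: exp(−2·419·0.102²) = exp(−8.71855) = 0.00016352.
Union bound over 32 events: 32·0.00016352 = 0.00523.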